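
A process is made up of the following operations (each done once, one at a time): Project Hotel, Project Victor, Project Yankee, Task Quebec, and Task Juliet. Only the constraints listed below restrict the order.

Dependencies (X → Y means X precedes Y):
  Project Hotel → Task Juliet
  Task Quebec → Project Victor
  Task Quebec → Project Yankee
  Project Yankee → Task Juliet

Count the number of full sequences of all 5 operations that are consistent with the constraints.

The operations with no prerequisites are Project Hotel, Task Quebec; any of them can be placed first.
Counting all ways to extend the partial order to a total order gives 11.

11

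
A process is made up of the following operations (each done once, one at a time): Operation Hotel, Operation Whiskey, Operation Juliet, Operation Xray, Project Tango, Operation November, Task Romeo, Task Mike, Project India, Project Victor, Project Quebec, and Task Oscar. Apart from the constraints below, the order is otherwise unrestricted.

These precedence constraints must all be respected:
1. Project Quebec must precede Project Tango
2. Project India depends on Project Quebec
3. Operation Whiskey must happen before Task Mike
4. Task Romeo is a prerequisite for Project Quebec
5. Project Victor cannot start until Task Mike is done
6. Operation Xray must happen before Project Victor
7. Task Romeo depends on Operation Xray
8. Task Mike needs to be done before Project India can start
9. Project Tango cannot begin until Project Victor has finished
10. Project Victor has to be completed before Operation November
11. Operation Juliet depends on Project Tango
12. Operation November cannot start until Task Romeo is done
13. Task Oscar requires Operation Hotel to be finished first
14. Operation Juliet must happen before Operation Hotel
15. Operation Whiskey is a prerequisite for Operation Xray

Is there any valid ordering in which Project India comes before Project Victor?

Yes

No chain of constraints runs from Project Victor to Project India, so Project Victor is not required to come first.
That means at least one valid schedule has Project India before Project Victor.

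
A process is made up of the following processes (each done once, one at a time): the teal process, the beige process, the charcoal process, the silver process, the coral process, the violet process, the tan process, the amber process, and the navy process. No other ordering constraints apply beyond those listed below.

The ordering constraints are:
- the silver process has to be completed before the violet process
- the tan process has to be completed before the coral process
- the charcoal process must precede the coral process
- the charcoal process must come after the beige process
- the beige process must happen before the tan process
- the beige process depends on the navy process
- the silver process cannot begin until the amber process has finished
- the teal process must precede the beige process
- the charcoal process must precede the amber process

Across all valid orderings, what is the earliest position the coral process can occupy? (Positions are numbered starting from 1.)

Every process that must precede the coral process has to come before it. Tracing all chains that end at the coral process, those processes are: the teal process, the beige process, the charcoal process, the tan process, the navy process — 5 in total.
With 5 mandatory predecessors, the earliest the coral process can sit is position 5+1 = 6, and placing just those 5 first achieves it.

6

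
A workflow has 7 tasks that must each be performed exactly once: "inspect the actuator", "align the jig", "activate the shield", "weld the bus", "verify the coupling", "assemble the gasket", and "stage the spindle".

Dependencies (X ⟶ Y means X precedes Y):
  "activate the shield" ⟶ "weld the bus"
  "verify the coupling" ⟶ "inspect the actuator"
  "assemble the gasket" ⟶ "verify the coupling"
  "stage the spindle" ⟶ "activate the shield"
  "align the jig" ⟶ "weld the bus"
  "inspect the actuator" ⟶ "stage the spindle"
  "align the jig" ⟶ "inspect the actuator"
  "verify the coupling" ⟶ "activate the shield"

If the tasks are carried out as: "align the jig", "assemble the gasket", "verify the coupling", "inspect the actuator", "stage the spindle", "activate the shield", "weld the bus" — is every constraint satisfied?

Checking each listed constraint against this order: for instance, "align the jig" is in position 1 and "weld the bus" in position 7, so that constraint holds — and the remaining constraints check out the same way.

Yes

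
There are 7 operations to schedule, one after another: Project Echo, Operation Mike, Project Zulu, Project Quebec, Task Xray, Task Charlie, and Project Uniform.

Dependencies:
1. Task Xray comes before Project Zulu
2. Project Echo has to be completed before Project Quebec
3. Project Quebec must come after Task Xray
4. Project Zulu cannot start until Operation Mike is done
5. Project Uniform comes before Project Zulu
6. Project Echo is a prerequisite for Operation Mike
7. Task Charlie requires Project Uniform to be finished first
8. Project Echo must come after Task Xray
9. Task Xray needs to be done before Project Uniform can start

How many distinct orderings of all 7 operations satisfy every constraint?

Task Xray is the only operation with nothing required before it, so every ordering starts there.
Systematically extending each partial ordering one operation at a time and counting, there are 40 complete orderings.

40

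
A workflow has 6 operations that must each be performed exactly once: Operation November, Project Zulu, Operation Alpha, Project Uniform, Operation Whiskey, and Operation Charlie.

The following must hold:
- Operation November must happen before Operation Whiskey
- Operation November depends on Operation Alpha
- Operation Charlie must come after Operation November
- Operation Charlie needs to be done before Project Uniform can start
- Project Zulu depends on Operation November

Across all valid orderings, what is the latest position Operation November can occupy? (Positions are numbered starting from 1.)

2

Every operation that must follow Operation November has to come after it. Tracing all chains starting from Operation November, those operations are: Project Zulu, Project Uniform, Operation Whiskey, Operation Charlie — 4 in total.
So at least 4 operations follow Operation November, putting Operation November no later than position 2. That position is achievable by scheduling everything else first.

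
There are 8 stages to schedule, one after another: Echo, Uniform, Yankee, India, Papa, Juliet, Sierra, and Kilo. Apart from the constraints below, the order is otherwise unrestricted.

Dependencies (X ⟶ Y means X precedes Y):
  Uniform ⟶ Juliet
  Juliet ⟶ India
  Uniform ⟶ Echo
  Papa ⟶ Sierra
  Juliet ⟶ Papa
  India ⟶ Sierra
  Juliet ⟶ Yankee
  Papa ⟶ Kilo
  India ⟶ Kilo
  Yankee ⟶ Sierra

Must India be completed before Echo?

India and Echo are not related by any chain of constraints.
There exist valid orderings with Echo before India, so India is not required to come first.

No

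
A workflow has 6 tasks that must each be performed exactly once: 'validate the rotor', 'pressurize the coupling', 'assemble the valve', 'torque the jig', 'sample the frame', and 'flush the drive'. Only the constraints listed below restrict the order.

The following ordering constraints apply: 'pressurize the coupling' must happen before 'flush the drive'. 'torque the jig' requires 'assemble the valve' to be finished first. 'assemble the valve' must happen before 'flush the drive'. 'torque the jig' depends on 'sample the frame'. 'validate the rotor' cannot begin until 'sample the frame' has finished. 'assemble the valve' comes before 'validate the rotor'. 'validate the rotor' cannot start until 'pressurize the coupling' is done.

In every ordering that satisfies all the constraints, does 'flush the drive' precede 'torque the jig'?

No

Nothing in the constraints links 'flush the drive' and 'torque the jig'; they are unordered relative to each other.
So 'flush the drive' can come before 'torque the jig' or after — it is not forced.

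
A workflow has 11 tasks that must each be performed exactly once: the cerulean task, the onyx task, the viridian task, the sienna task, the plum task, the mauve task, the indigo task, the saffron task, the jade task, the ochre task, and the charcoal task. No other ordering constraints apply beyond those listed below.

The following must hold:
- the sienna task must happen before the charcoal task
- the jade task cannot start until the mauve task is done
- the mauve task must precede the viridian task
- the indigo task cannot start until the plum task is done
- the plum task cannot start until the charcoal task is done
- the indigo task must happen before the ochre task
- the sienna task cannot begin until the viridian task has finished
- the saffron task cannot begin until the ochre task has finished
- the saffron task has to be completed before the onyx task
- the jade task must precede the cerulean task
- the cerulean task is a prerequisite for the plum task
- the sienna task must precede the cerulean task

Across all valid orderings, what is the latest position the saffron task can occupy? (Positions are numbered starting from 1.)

The only task forced after the saffron task (directly or by a chain) is the onyx task.
So at least 1 task follows the saffron task, putting the saffron task no later than position 10. That position is achievable by scheduling everything else first.

10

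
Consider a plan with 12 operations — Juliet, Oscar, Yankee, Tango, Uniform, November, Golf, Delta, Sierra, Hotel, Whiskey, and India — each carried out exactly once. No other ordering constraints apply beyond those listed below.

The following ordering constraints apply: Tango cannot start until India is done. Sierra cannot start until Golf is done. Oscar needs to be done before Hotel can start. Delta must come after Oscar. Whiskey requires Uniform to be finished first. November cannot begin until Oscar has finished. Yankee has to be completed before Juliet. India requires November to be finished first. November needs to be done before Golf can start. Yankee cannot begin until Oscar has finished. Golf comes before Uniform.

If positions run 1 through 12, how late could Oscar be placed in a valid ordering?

The operations that are forced after Oscar, directly or by a chain of constraints, are Juliet, Yankee, Tango, Uniform, November, Golf, Delta, Sierra, Hotel, Whiskey, India. That's 11 operations.
So at least 11 operations follow Oscar, putting Oscar no later than position 1. That position is achievable by scheduling everything else first.

1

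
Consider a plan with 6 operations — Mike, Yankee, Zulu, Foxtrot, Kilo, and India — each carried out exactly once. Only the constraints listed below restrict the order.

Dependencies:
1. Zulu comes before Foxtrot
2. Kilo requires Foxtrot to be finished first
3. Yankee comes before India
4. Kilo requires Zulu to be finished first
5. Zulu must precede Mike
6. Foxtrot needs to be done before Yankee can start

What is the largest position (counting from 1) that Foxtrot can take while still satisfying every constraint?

The operations that are forced after Foxtrot, directly or by a chain of constraints, are Yankee, Kilo, India. That's 3 operations.
So at least 3 operations follow Foxtrot, putting Foxtrot no later than position 3. That position is achievable by scheduling everything else first.

3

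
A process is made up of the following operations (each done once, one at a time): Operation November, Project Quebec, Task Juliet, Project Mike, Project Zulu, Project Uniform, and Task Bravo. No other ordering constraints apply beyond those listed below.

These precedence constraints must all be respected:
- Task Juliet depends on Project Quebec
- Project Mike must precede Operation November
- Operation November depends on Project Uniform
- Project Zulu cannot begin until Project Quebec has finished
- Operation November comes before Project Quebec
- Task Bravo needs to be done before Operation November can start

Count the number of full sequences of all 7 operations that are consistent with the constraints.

12

The operations with no prerequisites are Project Mike, Project Uniform, Task Bravo; any of them can be placed first.
Counting all ways to extend the partial order to a total order gives 12.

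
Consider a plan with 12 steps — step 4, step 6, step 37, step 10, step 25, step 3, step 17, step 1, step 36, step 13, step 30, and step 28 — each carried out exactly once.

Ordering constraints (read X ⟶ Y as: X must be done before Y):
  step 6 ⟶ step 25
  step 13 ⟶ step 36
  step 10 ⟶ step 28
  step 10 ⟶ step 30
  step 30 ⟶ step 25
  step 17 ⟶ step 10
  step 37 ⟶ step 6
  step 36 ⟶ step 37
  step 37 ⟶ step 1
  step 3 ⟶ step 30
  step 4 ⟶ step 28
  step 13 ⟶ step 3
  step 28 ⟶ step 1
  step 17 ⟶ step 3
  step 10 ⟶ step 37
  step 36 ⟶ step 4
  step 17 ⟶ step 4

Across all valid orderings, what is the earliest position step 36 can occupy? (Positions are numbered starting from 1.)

Working backwards through the constraints from step 36, its only required predecessor is step 13.
So at minimum 1 step comes before step 36, putting step 36 no earlier than position 2. That position is achievable by scheduling exactly that predecessor first.

2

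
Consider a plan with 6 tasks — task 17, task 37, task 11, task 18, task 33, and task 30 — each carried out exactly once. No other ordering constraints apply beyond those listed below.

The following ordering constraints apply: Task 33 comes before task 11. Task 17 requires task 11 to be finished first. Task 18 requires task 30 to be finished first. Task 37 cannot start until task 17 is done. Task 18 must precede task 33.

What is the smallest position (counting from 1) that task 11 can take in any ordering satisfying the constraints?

Working backwards through the constraints from task 11, its full set of required predecessors is task 18, task 33, task 30 — 3 of them.
With 3 mandatory predecessors, the earliest task 11 can sit is position 3+1 = 4, and placing just those 3 first achieves it.

4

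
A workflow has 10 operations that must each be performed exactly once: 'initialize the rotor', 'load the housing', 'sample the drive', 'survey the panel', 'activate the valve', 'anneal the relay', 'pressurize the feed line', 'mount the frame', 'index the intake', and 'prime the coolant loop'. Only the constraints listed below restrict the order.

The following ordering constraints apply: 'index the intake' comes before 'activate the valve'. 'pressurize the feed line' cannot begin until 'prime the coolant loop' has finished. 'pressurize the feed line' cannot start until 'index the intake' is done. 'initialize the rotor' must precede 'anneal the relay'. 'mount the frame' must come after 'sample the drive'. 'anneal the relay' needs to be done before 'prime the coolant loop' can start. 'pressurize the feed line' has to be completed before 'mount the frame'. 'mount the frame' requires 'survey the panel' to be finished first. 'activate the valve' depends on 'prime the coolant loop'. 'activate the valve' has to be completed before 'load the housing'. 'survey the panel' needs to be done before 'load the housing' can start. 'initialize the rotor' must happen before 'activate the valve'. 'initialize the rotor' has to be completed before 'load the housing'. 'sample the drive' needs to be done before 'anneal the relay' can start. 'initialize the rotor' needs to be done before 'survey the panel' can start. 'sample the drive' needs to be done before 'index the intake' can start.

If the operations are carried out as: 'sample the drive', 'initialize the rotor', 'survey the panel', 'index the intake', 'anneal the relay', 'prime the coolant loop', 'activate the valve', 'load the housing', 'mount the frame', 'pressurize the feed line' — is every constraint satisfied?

No

In the proposed order, 'mount the frame' appears before 'pressurize the feed line'.
That contradicts the constraint that 'pressurize the feed line' must precede 'mount the frame'.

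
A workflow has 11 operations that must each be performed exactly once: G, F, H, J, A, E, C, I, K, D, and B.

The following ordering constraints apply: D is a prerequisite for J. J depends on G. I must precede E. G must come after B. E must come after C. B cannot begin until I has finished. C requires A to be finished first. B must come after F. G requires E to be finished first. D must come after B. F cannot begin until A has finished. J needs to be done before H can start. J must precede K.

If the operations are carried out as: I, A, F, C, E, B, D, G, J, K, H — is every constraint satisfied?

Yes

Going through the constraints one by one, each required predecessor appears earlier in the sequence than its dependent — e.g. I (position 1) is before B (position 6), as required.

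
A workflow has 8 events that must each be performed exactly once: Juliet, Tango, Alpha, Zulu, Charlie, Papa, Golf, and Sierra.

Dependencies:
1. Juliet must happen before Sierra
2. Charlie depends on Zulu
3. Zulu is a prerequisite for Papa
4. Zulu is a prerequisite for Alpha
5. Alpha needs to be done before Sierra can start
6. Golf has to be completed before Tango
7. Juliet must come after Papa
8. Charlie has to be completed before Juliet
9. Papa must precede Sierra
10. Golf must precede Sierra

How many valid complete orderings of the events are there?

The events with no prerequisites are Zulu, Golf; any of them can be placed first.
Enumerating by repeatedly choosing an available event (one whose prerequisites are all placed) gives 216 distinct complete orderings.

216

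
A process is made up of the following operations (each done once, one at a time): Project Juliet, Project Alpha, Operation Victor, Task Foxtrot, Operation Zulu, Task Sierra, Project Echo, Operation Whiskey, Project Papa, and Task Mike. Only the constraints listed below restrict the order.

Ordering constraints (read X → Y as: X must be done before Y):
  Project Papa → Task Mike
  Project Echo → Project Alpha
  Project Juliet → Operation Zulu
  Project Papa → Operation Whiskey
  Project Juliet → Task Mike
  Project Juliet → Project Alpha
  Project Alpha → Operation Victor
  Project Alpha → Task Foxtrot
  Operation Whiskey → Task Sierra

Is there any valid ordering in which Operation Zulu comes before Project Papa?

Yes

The constraints leave Operation Zulu and Project Papa unordered relative to each other; nothing requires Project Papa earlier.
That means at least one valid schedule has Operation Zulu before Project Papa.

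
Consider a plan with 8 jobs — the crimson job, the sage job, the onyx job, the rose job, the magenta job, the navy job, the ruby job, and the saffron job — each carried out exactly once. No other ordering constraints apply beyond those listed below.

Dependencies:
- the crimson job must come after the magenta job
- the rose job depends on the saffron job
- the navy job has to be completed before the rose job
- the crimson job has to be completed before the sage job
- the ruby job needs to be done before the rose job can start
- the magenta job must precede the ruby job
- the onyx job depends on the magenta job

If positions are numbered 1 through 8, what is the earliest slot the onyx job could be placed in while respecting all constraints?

2

Working backwards through the constraints from the onyx job, its only required predecessor is the magenta job.
With 1 mandatory predecessor, the earliest the onyx job can sit is position 1+1 = 2, and placing just that one first achieves it.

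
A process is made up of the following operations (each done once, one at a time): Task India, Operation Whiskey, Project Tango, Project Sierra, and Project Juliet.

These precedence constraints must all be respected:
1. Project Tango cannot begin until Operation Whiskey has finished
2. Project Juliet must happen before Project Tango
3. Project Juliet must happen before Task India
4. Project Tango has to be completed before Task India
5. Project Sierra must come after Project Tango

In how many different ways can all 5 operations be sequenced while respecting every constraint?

2 operations have no prerequisites (Operation Whiskey, Project Juliet), so any of them could come first.
Systematically extending each partial ordering one operation at a time and counting, there are 4 complete orderings.

4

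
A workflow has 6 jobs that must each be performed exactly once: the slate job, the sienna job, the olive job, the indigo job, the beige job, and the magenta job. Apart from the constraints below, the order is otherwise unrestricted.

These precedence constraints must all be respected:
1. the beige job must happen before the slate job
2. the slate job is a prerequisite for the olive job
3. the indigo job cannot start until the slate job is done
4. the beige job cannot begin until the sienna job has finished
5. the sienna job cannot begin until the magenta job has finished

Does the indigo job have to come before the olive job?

No chain of constraints connects the indigo job to the olive job in either direction.
So the indigo job can come before the olive job or after — it is not forced.

No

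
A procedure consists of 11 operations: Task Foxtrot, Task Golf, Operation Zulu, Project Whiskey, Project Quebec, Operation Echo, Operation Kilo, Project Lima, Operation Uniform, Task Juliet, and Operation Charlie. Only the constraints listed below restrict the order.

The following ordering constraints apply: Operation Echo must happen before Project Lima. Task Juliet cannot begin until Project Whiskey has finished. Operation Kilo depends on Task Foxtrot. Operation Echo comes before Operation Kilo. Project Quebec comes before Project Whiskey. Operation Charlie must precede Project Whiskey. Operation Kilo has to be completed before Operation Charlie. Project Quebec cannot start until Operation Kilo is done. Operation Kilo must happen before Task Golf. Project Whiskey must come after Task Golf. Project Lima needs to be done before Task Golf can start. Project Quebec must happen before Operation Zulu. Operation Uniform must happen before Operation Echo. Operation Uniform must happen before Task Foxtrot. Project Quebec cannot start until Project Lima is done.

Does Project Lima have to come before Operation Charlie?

Project Lima and Operation Charlie are not related by any chain of constraints.
A valid ordering placing Operation Charlie before Project Lima exists, so the answer is no.

No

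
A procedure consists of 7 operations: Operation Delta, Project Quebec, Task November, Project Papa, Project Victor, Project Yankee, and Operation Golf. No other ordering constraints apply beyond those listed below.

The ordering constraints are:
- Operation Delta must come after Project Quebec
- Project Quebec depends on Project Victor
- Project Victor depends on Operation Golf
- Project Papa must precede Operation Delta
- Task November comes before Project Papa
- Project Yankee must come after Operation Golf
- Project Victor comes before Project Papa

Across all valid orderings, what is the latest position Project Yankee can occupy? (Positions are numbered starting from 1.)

7

No constraint forces any operation after Project Yankee, so it can be placed last, in position 7.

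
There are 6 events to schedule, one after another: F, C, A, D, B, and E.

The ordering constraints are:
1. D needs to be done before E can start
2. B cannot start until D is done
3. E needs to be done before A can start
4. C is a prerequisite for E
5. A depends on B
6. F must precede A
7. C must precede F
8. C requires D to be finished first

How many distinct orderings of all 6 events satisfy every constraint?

Only D has no prerequisites, so it must go first.
Systematically extending each partial ordering one event at a time and counting, there are 8 complete orderings.

8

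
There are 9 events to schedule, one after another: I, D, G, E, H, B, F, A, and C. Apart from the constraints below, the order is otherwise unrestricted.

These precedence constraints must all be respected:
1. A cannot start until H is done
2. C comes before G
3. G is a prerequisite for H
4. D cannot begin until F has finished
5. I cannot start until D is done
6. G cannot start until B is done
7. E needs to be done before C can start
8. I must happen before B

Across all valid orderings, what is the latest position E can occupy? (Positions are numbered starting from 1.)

Following every chain forward from E, the events that must come later are G, H, A, C — 4 of them.
With 4 mandatory successors out of 9 events total, the latest slot for E is 9−4 = 5, and it's reachable by doing all non-successors before E.

5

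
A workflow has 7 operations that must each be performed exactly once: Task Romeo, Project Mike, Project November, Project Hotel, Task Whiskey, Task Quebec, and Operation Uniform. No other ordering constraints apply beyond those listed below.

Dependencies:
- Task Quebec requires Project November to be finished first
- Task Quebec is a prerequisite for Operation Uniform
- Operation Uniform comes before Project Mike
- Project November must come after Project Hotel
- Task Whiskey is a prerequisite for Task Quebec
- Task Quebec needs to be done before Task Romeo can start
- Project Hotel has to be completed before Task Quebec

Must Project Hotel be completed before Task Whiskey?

No

Nothing in the constraints links Project Hotel and Task Whiskey; they are unordered relative to each other.
There exist valid orderings with Task Whiskey before Project Hotel, so Project Hotel is not required to come first.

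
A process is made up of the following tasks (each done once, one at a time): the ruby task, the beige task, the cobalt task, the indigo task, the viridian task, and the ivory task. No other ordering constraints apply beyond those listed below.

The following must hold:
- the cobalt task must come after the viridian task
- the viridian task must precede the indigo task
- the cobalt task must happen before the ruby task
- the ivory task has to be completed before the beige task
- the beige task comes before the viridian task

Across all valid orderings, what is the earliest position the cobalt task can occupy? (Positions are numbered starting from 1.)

The tasks that are forced before the cobalt task, directly or transitively, are the beige task, the viridian task, the ivory task. That's 3 tasks.
So at minimum 3 tasks come before the cobalt task, putting the cobalt task no earlier than position 4. That position is achievable by scheduling exactly those predecessors first.

4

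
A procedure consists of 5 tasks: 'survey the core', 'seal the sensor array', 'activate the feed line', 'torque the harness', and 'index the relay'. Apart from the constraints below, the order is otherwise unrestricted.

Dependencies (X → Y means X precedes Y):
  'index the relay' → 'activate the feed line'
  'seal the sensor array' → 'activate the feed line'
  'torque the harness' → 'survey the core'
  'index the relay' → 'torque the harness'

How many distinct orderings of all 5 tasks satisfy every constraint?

9

2 tasks have no prerequisites ('seal the sensor array', 'index the relay'), so any of them could come first.
Counting all ways to extend the partial order to a total order gives 9.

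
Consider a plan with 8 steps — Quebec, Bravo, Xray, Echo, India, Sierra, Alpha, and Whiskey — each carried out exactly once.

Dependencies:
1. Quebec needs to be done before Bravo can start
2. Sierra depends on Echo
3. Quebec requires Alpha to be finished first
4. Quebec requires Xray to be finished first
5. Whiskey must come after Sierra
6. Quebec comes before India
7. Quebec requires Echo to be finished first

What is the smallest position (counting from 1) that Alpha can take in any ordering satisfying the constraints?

1

Alpha has no prerequisites at all, so it can go in position 1.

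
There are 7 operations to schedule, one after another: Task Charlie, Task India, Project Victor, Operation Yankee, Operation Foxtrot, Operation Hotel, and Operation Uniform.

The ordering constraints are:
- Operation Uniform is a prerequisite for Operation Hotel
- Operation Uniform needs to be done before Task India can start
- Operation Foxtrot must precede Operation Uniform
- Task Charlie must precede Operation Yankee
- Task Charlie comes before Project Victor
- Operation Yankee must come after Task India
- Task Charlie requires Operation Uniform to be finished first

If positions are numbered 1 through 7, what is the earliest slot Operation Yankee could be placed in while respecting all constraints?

Every operation that must precede Operation Yankee has to come before it. Tracing all chains that end at Operation Yankee, those operations are: Task Charlie, Task India, Operation Foxtrot, Operation Uniform — 4 in total.
So at minimum 4 operations come before Operation Yankee, putting Operation Yankee no earlier than position 5. That position is achievable by scheduling exactly those predecessors first.

5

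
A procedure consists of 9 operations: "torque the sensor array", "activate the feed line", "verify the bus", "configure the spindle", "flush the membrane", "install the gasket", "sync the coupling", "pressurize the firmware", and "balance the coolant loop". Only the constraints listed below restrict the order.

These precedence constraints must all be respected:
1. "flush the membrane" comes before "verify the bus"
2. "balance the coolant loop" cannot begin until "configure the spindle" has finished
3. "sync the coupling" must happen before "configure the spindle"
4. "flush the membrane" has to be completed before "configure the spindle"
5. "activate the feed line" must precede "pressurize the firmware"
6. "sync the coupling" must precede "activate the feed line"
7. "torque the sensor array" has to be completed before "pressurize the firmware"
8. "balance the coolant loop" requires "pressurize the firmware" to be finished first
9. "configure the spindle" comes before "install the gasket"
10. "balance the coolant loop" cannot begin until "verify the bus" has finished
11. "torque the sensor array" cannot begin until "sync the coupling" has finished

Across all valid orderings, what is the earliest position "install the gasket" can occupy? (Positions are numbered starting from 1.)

Working backwards through the constraints from "install the gasket", its full set of required predecessors is "configure the spindle", "flush the membrane", "sync the coupling" — 3 of them.
So at minimum 3 operations come before "install the gasket", putting "install the gasket" no earlier than position 4. That position is achievable by scheduling exactly those predecessors first.

4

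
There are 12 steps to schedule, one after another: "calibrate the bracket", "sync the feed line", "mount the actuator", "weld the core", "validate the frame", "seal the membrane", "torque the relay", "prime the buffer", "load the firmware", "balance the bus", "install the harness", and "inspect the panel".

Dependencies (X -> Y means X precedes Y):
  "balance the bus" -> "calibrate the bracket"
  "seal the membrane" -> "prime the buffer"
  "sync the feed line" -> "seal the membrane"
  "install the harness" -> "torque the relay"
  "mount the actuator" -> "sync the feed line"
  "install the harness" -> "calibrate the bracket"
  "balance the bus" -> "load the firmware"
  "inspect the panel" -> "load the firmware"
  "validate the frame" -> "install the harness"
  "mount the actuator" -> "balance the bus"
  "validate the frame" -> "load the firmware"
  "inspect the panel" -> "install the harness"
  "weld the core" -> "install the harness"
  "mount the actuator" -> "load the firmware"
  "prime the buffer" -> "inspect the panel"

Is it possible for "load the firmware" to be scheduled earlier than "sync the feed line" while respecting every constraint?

There is a dependency chain "sync the feed line" → "seal the membrane" → "prime the buffer" → "inspect the panel" → "load the firmware", so "load the firmware" always comes after "sync the feed line".
So no valid ordering can have "load the firmware" before "sync the feed line".

No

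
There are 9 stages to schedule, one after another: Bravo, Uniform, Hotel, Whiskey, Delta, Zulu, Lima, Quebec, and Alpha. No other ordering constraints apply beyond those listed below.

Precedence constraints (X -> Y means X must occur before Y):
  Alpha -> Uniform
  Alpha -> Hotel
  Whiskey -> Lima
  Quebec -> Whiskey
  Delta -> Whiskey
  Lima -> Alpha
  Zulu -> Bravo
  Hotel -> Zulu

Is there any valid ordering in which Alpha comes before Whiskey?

There is a dependency chain Whiskey → Lima → Alpha, so Alpha always comes after Whiskey.
So no valid ordering can have Alpha before Whiskey.

No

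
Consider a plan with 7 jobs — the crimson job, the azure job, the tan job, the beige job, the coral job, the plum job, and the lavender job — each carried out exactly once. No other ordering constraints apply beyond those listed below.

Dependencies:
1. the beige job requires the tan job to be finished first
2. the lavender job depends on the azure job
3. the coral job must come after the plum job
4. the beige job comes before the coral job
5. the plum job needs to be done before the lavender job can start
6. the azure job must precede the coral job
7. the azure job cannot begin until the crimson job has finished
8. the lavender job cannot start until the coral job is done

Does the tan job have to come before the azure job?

The tan job and the azure job are not related by any chain of constraints.
So the tan job can come before the azure job or after — it is not forced.

No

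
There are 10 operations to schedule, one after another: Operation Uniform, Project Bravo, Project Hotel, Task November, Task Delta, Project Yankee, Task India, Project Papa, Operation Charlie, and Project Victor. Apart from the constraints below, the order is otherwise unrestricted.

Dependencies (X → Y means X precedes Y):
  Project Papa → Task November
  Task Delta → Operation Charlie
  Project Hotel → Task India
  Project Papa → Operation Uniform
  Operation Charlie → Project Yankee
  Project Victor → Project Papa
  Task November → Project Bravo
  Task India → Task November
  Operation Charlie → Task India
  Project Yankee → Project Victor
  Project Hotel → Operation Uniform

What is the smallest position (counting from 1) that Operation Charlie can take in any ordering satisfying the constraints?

The only operation forced before Operation Charlie (directly or transitively) is Task Delta.
So at minimum 1 operation comes before Operation Charlie, putting Operation Charlie no earlier than position 2. That position is achievable by scheduling exactly that predecessor first.

2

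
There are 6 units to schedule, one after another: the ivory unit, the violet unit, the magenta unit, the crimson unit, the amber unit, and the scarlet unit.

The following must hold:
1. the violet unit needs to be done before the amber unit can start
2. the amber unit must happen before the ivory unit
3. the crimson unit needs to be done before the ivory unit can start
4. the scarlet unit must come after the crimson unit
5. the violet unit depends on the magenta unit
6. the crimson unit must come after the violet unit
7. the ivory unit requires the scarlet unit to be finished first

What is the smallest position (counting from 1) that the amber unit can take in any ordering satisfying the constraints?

3

Working backwards through the constraints from the amber unit, its full set of required predecessors is the violet unit, the magenta unit — 2 of them.
With 2 mandatory predecessors, the earliest the amber unit can sit is position 2+1 = 3, and placing just those 2 first achieves it.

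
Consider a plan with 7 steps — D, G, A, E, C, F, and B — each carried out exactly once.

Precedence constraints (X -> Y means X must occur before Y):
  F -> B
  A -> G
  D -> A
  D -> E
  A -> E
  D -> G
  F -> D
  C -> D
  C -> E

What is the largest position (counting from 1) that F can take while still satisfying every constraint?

2

Following every chain forward from F, the steps that must come later are D, G, A, E, B — 5 of them.
So at least 5 steps follow F, putting F no later than position 2. That position is achievable by scheduling everything else first.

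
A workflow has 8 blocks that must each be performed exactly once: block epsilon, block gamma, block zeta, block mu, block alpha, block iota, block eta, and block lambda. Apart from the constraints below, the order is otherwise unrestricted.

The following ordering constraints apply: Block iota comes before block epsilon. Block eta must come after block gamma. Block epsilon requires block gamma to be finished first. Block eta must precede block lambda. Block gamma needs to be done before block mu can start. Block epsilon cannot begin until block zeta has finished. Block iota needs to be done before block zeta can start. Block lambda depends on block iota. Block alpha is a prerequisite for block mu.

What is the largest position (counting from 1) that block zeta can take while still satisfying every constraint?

7

Following the constraints forward from block zeta, its only required successor is block epsilon.
With 1 mandatory successor out of 8 blocks total, the latest slot for block zeta is 8−1 = 7, and it's reachable by doing all non-successors before block zeta.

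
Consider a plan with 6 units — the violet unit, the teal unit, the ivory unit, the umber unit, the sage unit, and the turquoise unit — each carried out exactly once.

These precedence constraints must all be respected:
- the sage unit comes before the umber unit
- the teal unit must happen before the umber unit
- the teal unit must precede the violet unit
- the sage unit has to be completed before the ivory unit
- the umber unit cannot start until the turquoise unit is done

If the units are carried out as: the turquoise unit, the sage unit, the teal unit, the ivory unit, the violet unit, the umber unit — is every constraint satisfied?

Yes

Every stated constraint is respected: the turquoise unit sits at position 1, ahead of the umber unit at position 6, and each of the other listed pairs likewise has the predecessor earlier in the sequence.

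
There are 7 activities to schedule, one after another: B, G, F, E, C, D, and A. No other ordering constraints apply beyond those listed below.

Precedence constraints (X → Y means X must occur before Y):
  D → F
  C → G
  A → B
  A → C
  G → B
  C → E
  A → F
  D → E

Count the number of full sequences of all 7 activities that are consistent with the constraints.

The activities with no prerequisites are D, A; any of them can be placed first.
Counting all ways to extend the partial order to a total order gives 50.

50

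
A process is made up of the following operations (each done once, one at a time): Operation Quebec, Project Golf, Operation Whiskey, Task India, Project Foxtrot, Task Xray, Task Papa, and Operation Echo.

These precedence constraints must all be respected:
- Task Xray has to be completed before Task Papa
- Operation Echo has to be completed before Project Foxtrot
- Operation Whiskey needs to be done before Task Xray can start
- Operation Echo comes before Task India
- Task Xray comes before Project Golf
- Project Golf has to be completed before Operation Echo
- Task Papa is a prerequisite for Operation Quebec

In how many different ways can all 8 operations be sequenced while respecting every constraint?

30

Operation Whiskey is the only operation with nothing required before it, so every ordering starts there.
Enumerating by repeatedly choosing an available operation (one whose prerequisites are all placed) gives 30 distinct complete orderings.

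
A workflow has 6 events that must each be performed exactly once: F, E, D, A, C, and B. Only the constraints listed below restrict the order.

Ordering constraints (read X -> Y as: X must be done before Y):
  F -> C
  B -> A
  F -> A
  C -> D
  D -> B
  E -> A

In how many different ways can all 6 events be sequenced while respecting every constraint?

2 events have no prerequisites (F, E), so any of them could come first.
Counting all ways to extend the partial order to a total order gives 5.

5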